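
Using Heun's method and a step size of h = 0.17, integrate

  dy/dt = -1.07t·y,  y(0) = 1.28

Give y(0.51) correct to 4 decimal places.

Heun: k1 = f(t_n, y_n); k2 = f(t_n + h, y_n + h·k1); y_{n+1} = y_n + (h/2)·(k1 + k2).
t=0.000000, y=1.280000:
  k1 = f(0.000000, 1.280000) = 0.000000
  k2 = f(0.170000, 1.280000) = -0.232832
  y ← 1.280000 + (0.17/2)·(0.000000 + (-0.232832)) = 1.260209
t=0.170000, y=1.260209:
  k1 = f(0.170000, 1.260209) = -0.229232
  k2 = f(0.340000, 1.221240) = -0.444287
  y ← 1.260209 + (0.17/2)·(-0.229232 + (-0.444287)) = 1.202960
t=0.340000, y=1.202960:
  k1 = f(0.340000, 1.202960) = -0.437637
  k2 = f(0.510000, 1.128562) = -0.615856
  y ← 1.202960 + (0.17/2)·(-0.437637 + (-0.615856)) = 1.113413
y(0.51) ≈ 1.1134

1.1134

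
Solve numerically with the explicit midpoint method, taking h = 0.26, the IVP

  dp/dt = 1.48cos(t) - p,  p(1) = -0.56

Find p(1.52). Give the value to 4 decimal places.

-0.1753

Midpoint: k1 = f(t_n, p_n); k2 = f(t_n + h/2, p_n + (h/2)·k1); p_{n+1} = p_n + h·k2.
t=1.000000, p=-0.560000:
  k1 = f(1.000000, -0.560000) = 1.359647
  k2 = f(1.130000, -0.383246) = 1.014702
  p ← -0.560000 + 0.26·1.014702 = -0.296177
t=1.260000, p=-0.296177:
  k1 = f(1.260000, -0.296177) = 0.748786
  k2 = f(1.390000, -0.198835) = 0.464958
  p ← -0.296177 + 0.26·0.464958 = -0.175288
p(1.52) ≈ -0.1753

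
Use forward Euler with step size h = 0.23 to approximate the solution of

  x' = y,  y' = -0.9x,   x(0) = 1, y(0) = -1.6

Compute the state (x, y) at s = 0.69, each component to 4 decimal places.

-0.2293, -1.9826

Euler on (x,y): x_{n+1} = x_n + h·x', y_{n+1} = y_n + h·y'.
0.000000: (1.000000, -1.600000); f=(-1.600000, -0.900000) → (0.632000, -1.807000)
0.230000: (0.632000, -1.807000); f=(-1.807000, -0.568800) → (0.216390, -1.937824)
0.460000: (0.216390, -1.937824); f=(-1.937824, -0.194751) → (-0.229310, -1.982617)
(x(0.69), y(0.69)) ≈ (-0.2293, -1.9826)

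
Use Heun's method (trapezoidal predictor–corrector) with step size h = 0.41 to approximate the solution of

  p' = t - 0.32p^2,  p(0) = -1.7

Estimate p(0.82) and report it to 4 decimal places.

Heun: k1 = f(t_n, p_n); k2 = f(t_n + h, p_n + h·k1); p_{n+1} = p_n + (h/2)·(k1 + k2).
t=0.000000, p=-1.700000:
  k1 = f(0.000000, -1.700000) = -0.924800
  k2 = f(0.410000, -2.079168) = -0.973341
  p ← -1.700000 + (0.41/2)·(-0.924800 + (-0.973341)) = -2.089119
t=0.410000, p=-2.089119:
  k1 = f(0.410000, -2.089119) = -0.986614
  k2 = f(0.820000, -2.493630) = -1.169822
  p ← -2.089119 + (0.41/2)·(-0.986614 + (-1.169822)) = -2.531188
p(0.82) ≈ -2.5312

-2.5312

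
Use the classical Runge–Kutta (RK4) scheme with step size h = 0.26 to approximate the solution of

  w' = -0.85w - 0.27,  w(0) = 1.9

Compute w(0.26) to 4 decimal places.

RK4: k1 = f(t_n, w_n); k2 = f(t_n + h/2, w_n + (h/2)·k1); k3 = f(t_n + h/2, w_n + (h/2)·k2); k4 = f(t_n + h, w_n + h·k3); w_{n+1} = w_n + (h/6)·(k1 + 2k2 + 2k3 + k4).
t=0.000000, w=1.900000:
  k1 = f(0.000000, 1.900000) = -1.885000
  k2 = f(0.130000, 1.654950) = -1.676708
  k3 = f(0.130000, 1.682028) = -1.699724
  k4 = f(0.260000, 1.458072) = -1.509361
  w ← 1.900000 + (0.26/6)·(k1 + 2k2 + 2k3 + k4) = 1.460287
w(0.26) ≈ 1.4603

1.4603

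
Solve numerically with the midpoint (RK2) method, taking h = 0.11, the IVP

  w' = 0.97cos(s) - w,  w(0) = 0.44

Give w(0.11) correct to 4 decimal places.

0.4949

Midpoint: k1 = f(s_n, w_n); k2 = f(s_n + h/2, w_n + (h/2)·k1); w_{n+1} = w_n + h·k2.
s=0.000000, w=0.440000:
  k1 = f(0.000000, 0.440000) = 0.530000
  k2 = f(0.055000, 0.469150) = 0.499383
  w ← 0.440000 + 0.11·0.499383 = 0.494932
w(0.11) ≈ 0.4949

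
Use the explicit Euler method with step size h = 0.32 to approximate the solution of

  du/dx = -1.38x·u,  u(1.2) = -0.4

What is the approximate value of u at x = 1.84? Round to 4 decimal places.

Euler: u_{n+1} = u_n + h·f(x_n, u_n).
x=1.200000, u=-0.400000: f=0.662400 → u ← -0.400000 + 0.32·0.662400 = -0.188032
x=1.520000, u=-0.188032: f=0.394416 → u ← -0.188032 + 0.32·0.394416 = -0.061819
u(1.84) ≈ -0.0618

-0.0618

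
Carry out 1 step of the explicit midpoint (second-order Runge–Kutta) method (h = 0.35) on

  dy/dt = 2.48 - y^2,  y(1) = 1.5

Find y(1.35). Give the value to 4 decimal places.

Midpoint: k1 = f(t_n, y_n); k2 = f(t_n + h/2, y_n + (h/2)·k1); y_{n+1} = y_n + h·k2.
t=1.000000, y=1.500000:
  k1 = f(1.000000, 1.500000) = 0.230000
  k2 = f(1.175000, 1.540250) = 0.107630
  y ← 1.500000 + 0.35·0.107630 = 1.537670
y(1.35) ≈ 1.5377

1.5377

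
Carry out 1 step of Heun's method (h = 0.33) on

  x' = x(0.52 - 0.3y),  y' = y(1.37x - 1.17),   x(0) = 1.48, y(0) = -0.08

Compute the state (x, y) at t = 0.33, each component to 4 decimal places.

Heun on (x,y): k1 = f(t_n, state_n); k2 = f(t_n + h, state_n + h·k1); state_{n+1} = state_n + (h/2)·(k1 + k2).
0.000000: (1.480000, -0.080000)
  k1 = (0.805120, -0.068608)
  predictor → (1.745690, -0.102641)
  k2 = (0.961512, -0.125385)
  → (1.771494, -0.112009)
(x(0.33), y(0.33)) ≈ (1.7715, -0.1120)

1.7715, -0.1120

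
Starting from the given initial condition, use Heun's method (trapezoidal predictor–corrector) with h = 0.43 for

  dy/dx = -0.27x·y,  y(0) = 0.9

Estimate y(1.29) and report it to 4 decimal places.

Heun: k1 = f(x_n, y_n); k2 = f(x_n + h, y_n + h·k1); y_{n+1} = y_n + (h/2)·(k1 + k2).
x=0.000000, y=0.900000:
  k1 = f(0.000000, 0.900000) = 0.000000
  k2 = f(0.430000, 0.900000) = -0.104490
  y ← 0.900000 + (0.43/2)·(0.000000 + (-0.104490)) = 0.877535
x=0.430000, y=0.877535:
  k1 = f(0.430000, 0.877535) = -0.101882
  k2 = f(0.860000, 0.833725) = -0.193591
  y ← 0.877535 + (0.43/2)·(-0.101882 + (-0.193591)) = 0.814008
x=0.860000, y=0.814008:
  k1 = f(0.860000, 0.814008) = -0.189013
  k2 = f(1.290000, 0.732733) = -0.255211
  y ← 0.814008 + (0.43/2)·(-0.189013 + (-0.255211)) = 0.718500
y(1.29) ≈ 0.7185

0.7185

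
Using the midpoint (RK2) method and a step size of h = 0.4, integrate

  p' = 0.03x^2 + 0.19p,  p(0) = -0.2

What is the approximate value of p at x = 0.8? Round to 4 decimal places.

-0.2279

Midpoint: k1 = f(x_n, p_n); k2 = f(x_n + h/2, p_n + (h/2)·k1); p_{n+1} = p_n + h·k2.
x=0.000000, p=-0.200000:
  k1 = f(0.000000, -0.200000) = -0.038000
  k2 = f(0.200000, -0.207600) = -0.038244
  p ← -0.200000 + 0.4·(-0.038244) = -0.215298
x=0.400000, p=-0.215298:
  k1 = f(0.400000, -0.215298) = -0.036107
  k2 = f(0.600000, -0.222519) = -0.031479
  p ← -0.215298 + 0.4·(-0.031479) = -0.227889
p(0.8) ≈ -0.2279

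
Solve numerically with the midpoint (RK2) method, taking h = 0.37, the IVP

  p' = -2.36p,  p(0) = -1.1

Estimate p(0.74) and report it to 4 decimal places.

Midpoint: k1 = f(t_n, p_n); k2 = f(t_n + h/2, p_n + (h/2)·k1); p_{n+1} = p_n + h·k2.
t=0.000000, p=-1.100000:
  k1 = f(0.000000, -1.100000) = 2.596000
  k2 = f(0.185000, -0.619740) = 1.462586
  p ← -1.100000 + 0.37·1.462586 = -0.558843
t=0.370000, p=-0.558843:
  k1 = f(0.370000, -0.558843) = 1.318870
  k2 = f(0.555000, -0.314852) = 0.743051
  p ← -0.558843 + 0.37·0.743051 = -0.283914
p(0.74) ≈ -0.2839

-0.2839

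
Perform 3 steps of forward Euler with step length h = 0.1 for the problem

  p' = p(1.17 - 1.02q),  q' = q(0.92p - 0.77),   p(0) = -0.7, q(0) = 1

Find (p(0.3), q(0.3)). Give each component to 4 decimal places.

Euler on (p,q): p_{n+1} = p_n + h·p', q_{n+1} = q_n + h·q'.
0.000000: (-0.700000, 1.000000); f=(-0.105000, -1.414000) → (-0.710500, 0.858600)
0.100000: (-0.710500, 0.858600); f=(-0.209049, -1.222354) → (-0.731405, 0.736365)
0.200000: (-0.731405, 0.736365); f=(-0.306391, -1.062495) → (-0.762044, 0.630115)
(p(0.3), q(0.3)) ≈ (-0.7620, 0.6301)

-0.7620, 0.6301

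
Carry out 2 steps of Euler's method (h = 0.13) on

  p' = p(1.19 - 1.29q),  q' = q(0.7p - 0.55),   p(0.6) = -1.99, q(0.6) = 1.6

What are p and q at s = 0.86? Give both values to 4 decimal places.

-1.6830, 0.9184

Euler on (p,q): p_{n+1} = p_n + h·p', q_{n+1} = q_n + h·q'.
0.600000: (-1.990000, 1.600000); f=(1.739260, -3.108800) → (-1.763896, 1.195856)
0.730000: (-1.763896, 1.195856); f=(0.622045, -2.134277) → (-1.683030, 0.918400)
(p(0.86), q(0.86)) ≈ (-1.6830, 0.9184)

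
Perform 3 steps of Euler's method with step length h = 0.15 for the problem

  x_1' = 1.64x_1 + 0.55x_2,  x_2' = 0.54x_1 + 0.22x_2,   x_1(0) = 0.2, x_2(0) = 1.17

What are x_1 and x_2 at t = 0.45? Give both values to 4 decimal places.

Euler on (x_1,x_2): x_1_{n+1} = x_1_n + h·x_1', x_2_{n+1} = x_2_n + h·x_2'.
0.000000: (0.200000, 1.170000); f=(0.971500, 0.365400) → (0.345725, 1.224810)
0.150000: (0.345725, 1.224810); f=(1.240635, 0.456150) → (0.531820, 1.293232)
0.300000: (0.531820, 1.293232); f=(1.583463, 0.571694) → (0.769340, 1.378987)
(x_1(0.45), x_2(0.45)) ≈ (0.7693, 1.3790)

0.7693, 1.3790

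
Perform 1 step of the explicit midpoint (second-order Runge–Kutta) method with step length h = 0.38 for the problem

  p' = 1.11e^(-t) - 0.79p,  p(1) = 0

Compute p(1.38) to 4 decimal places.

Midpoint: k1 = f(t_n, p_n); k2 = f(t_n + h/2, p_n + (h/2)·k1); p_{n+1} = p_n + h·k2.
t=1.000000, p=0.000000:
  k1 = f(1.000000, 0.000000) = 0.408346
  k2 = f(1.190000, 0.077586) = 0.276393
  p ← 0.000000 + 0.38·0.276393 = 0.105029
p(1.38) ≈ 0.1050

0.1050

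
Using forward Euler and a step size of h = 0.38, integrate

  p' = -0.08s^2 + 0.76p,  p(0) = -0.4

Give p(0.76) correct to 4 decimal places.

-0.6688

Euler: p_{n+1} = p_n + h·f(s_n, p_n).
s=0.000000, p=-0.400000: f=-0.304000 → p ← -0.400000 + 0.38·(-0.304000) = -0.515520
s=0.380000, p=-0.515520: f=-0.403347 → p ← -0.515520 + 0.38·(-0.403347) = -0.668792
p(0.76) ≈ -0.6688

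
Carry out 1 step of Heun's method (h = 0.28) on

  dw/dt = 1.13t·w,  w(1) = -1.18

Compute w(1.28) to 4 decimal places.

-1.6812

Heun: k1 = f(t_n, w_n); k2 = f(t_n + h, w_n + h·k1); w_{n+1} = w_n + (h/2)·(k1 + k2).
t=1.000000, w=-1.180000:
  k1 = f(1.000000, -1.180000) = -1.333400
  k2 = f(1.280000, -1.553352) = -2.246768
  w ← -1.180000 + (0.28/2)·(-1.333400 + (-2.246768)) = -1.681224
w(1.28) ≈ -1.6812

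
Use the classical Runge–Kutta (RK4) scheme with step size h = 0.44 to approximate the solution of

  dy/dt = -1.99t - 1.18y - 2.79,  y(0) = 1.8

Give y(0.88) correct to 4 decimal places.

RK4: k1 = f(t_n, y_n); k2 = f(t_n + h/2, y_n + (h/2)·k1); k3 = f(t_n + h/2, y_n + (h/2)·k2); k4 = f(t_n + h, y_n + h·k3); y_{n+1} = y_n + (h/6)·(k1 + 2k2 + 2k3 + k4).
t=0.000000, y=1.800000:
  k1 = f(0.000000, 1.800000) = -4.914000
  k2 = f(0.220000, 0.718920) = -4.076126
  k3 = f(0.220000, 0.903252) = -4.293638
  k4 = f(0.440000, -0.089201) = -3.560343
  y ← 1.800000 + (0.44/6)·(k1 + 2k2 + 2k3 + k4) = -0.049017
t=0.440000, y=-0.049017:
  k1 = f(0.440000, -0.049017) = -3.607760
  k2 = f(0.660000, -0.842724) = -3.108985
  k3 = f(0.660000, -0.732994) = -3.238467
  k4 = f(0.880000, -1.473943) = -2.801948
  y ← -0.049017 + (0.44/6)·(k1 + 2k2 + 2k3 + k4) = -1.450022
y(0.88) ≈ -1.4500

-1.4500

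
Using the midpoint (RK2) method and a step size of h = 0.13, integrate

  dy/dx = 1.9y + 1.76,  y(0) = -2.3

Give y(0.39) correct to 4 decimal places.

-3.7903

Midpoint: k1 = f(x_n, y_n); k2 = f(x_n + h/2, y_n + (h/2)·k1); y_{n+1} = y_n + h·k2.
x=0.000000, y=-2.300000:
  k1 = f(0.000000, -2.300000) = -2.610000
  k2 = f(0.065000, -2.469650) = -2.932335
  y ← -2.300000 + 0.13·(-2.932335) = -2.681204
x=0.130000, y=-2.681204:
  k1 = f(0.130000, -2.681204) = -3.334287
  k2 = f(0.195000, -2.897932) = -3.746071
  y ← -2.681204 + 0.13·(-3.746071) = -3.168193
x=0.260000, y=-3.168193:
  k1 = f(0.260000, -3.168193) = -4.259566
  k2 = f(0.325000, -3.445065) = -4.785623
  y ← -3.168193 + 0.13·(-4.785623) = -3.790324
y(0.39) ≈ -3.7903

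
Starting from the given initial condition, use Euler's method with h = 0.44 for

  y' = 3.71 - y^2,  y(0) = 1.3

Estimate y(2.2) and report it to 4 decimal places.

Euler: y_{n+1} = y_n + h·f(x_n, y_n).
x=0.000000, y=1.300000: f=2.020000 → y ← 1.300000 + 0.44·2.020000 = 2.188800
x=0.440000, y=2.188800: f=-1.080845 → y ← 2.188800 + 0.44·(-1.080845) = 1.713228
x=0.880000, y=1.713228: f=0.774850 → y ← 1.713228 + 0.44·0.774850 = 2.054162
x=1.320000, y=2.054162: f=-0.509581 → y ← 2.054162 + 0.44·(-0.509581) = 1.829946
x=1.760000, y=1.829946: f=0.361297 → y ← 1.829946 + 0.44·0.361297 = 1.988917
y(2.2) ≈ 1.9889

1.9889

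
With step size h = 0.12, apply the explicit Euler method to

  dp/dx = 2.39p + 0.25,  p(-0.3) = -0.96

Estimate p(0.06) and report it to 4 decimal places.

-1.9272

Euler: p_{n+1} = p_n + h·f(x_n, p_n).
x=-0.300000, p=-0.960000: f=-2.044400 → p ← -0.960000 + 0.12·(-2.044400) = -1.205328
x=-0.180000, p=-1.205328: f=-2.630734 → p ← -1.205328 + 0.12·(-2.630734) = -1.521016
x=-0.060000, p=-1.521016: f=-3.385228 → p ← -1.521016 + 0.12·(-3.385228) = -1.927243
p(0.06) ≈ -1.9272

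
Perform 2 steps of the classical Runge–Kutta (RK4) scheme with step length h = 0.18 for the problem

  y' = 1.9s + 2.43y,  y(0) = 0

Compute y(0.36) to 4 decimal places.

0.1683

RK4: k1 = f(s_n, y_n); k2 = f(s_n + h/2, y_n + (h/2)·k1); k3 = f(s_n + h/2, y_n + (h/2)·k2); k4 = f(s_n + h, y_n + h·k3); y_{n+1} = y_n + (h/6)·(k1 + 2k2 + 2k3 + k4).
s=0.000000, y=0.000000:
  k1 = f(0.000000, 0.000000) = 0.000000
  k2 = f(0.090000, 0.000000) = 0.171000
  k3 = f(0.090000, 0.015390) = 0.208398
  k4 = f(0.180000, 0.037512) = 0.433153
  y ← 0.000000 + (0.18/6)·(k1 + 2k2 + 2k3 + k4) = 0.035758
s=0.180000, y=0.035758:
  k1 = f(0.180000, 0.035758) = 0.428893
  k2 = f(0.270000, 0.074359) = 0.693692
  k3 = f(0.270000, 0.098191) = 0.751603
  k4 = f(0.360000, 0.171047) = 1.099644
  y ← 0.035758 + (0.18/6)·(k1 + 2k2 + 2k3 + k4) = 0.168332
y(0.36) ≈ 0.1683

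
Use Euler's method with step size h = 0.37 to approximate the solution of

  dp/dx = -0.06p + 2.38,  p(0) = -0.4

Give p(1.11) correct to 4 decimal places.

2.2096

Euler: p_{n+1} = p_n + h·f(x_n, p_n).
x=0.000000, p=-0.400000: f=2.404000 → p ← -0.400000 + 0.37·2.404000 = 0.489480
x=0.370000, p=0.489480: f=2.350631 → p ← 0.489480 + 0.37·2.350631 = 1.359214
x=0.740000, p=1.359214: f=2.298447 → p ← 1.359214 + 0.37·2.298447 = 2.209639
p(1.11) ≈ 2.2096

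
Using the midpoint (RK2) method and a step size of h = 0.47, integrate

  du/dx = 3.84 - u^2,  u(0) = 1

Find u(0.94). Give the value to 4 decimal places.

Midpoint: k1 = f(x_n, u_n); k2 = f(x_n + h/2, u_n + (h/2)·k1); u_{n+1} = u_n + h·k2.
x=0.000000, u=1.000000:
  k1 = f(0.000000, 1.000000) = 2.840000
  k2 = f(0.235000, 1.667400) = 1.059777
  u ← 1.000000 + 0.47·1.059777 = 1.498095
x=0.470000, u=1.498095:
  k1 = f(0.470000, 1.498095) = 1.595710
  k2 = f(0.705000, 1.873087) = 0.331544
  u ← 1.498095 + 0.47·0.331544 = 1.653921
u(0.94) ≈ 1.6539

1.6539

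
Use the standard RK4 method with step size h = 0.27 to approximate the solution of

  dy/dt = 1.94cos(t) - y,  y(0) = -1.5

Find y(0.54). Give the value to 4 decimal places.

RK4: k1 = f(t_n, y_n); k2 = f(t_n + h/2, y_n + (h/2)·k1); k3 = f(t_n + h/2, y_n + (h/2)·k2); k4 = f(t_n + h, y_n + h·k3); y_{n+1} = y_n + (h/6)·(k1 + 2k2 + 2k3 + k4).
t=0.000000, y=-1.500000:
  k1 = f(0.000000, -1.500000) = 3.440000
  k2 = f(0.135000, -1.035600) = 2.957949
  k3 = f(0.135000, -1.100677) = 3.023026
  k4 = f(0.270000, -0.683783) = 2.553499
  y ← -1.500000 + (0.27/6)·(k1 + 2k2 + 2k3 + k4) = -0.692005
t=0.270000, y=-0.692005:
  k1 = f(0.270000, -0.692005) = 2.561720
  k2 = f(0.405000, -0.346173) = 2.129231
  k3 = f(0.405000, -0.404559) = 2.187617
  k4 = f(0.540000, -0.101348) = 1.765303
  y ← -0.692005 + (0.27/6)·(k1 + 2k2 + 2k3 + k4) = -0.108772
y(0.54) ≈ -0.1088

-0.1088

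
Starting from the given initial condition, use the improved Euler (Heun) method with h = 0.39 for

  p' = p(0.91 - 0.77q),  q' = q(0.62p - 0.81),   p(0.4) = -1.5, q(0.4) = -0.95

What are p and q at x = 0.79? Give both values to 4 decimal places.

-2.5295, -0.4886

Heun on (p,q): k1 = f(x_n, state_n); k2 = f(x_n + h, state_n + h·k1); state_{n+1} = state_n + (h/2)·(k1 + k2).
0.400000: (-1.500000, -0.950000)
  k1 = (-2.462250, 1.653000)
  predictor → (-2.460278, -0.305330)
  k2 = (-2.817274, 0.713059)
  → (-2.529507, -0.488618)
(p(0.79), q(0.79)) ≈ (-2.5295, -0.4886)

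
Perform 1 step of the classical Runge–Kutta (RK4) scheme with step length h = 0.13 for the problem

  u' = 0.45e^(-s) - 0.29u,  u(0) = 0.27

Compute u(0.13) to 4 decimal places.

RK4: k1 = f(s_n, u_n); k2 = f(s_n + h/2, u_n + (h/2)·k1); k3 = f(s_n + h/2, u_n + (h/2)·k2); k4 = f(s_n + h, u_n + h·k3); u_{n+1} = u_n + (h/6)·(k1 + 2k2 + 2k3 + k4).
s=0.000000, u=0.270000:
  k1 = f(0.000000, 0.270000) = 0.371700
  k2 = f(0.065000, 0.294161) = 0.336374
  k3 = f(0.065000, 0.291864) = 0.337040
  k4 = f(0.130000, 0.313815) = 0.304137
  u ← 0.270000 + (0.13/6)·(k1 + 2k2 + 2k3 + k4) = 0.313824
u(0.13) ≈ 0.3138

0.3138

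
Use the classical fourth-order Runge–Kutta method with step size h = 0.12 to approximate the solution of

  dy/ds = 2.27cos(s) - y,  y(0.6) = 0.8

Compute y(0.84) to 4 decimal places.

RK4: k1 = f(s_n, y_n); k2 = f(s_n + h/2, y_n + (h/2)·k1); k3 = f(s_n + h/2, y_n + (h/2)·k2); k4 = f(s_n + h, y_n + h·k3); y_{n+1} = y_n + (h/6)·(k1 + 2k2 + 2k3 + k4).
s=0.600000, y=0.800000:
  k1 = f(0.600000, 0.800000) = 1.073512
  k2 = f(0.660000, 0.864411) = 0.928872
  k3 = f(0.660000, 0.855732) = 0.937550
  k4 = f(0.720000, 0.912506) = 0.794093
  y ← 0.800000 + (0.12/6)·(k1 + 2k2 + 2k3 + k4) = 0.912009
s=0.720000, y=0.912009:
  k1 = f(0.720000, 0.912009) = 0.794590
  k2 = f(0.780000, 0.959684) = 0.654089
  k3 = f(0.780000, 0.951254) = 0.662519
  k4 = f(0.840000, 0.991511) = 0.523629
  y ← 0.912009 + (0.12/6)·(k1 + 2k2 + 2k3 + k4) = 0.991038
y(0.84) ≈ 0.9910

0.9910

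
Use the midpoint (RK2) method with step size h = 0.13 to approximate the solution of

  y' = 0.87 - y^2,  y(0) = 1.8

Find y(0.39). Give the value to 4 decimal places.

Midpoint: k1 = f(x_n, y_n); k2 = f(x_n + h/2, y_n + (h/2)·k1); y_{n+1} = y_n + h·k2.
x=0.000000, y=1.800000:
  k1 = f(0.000000, 1.800000) = -2.370000
  k2 = f(0.065000, 1.645950) = -1.839151
  y ← 1.800000 + 0.13·(-1.839151) = 1.560910
x=0.130000, y=1.560910:
  k1 = f(0.130000, 1.560910) = -1.566441
  k2 = f(0.195000, 1.459092) = -1.258948
  y ← 1.560910 + 0.13·(-1.258948) = 1.397247
x=0.260000, y=1.397247:
  k1 = f(0.260000, 1.397247) = -1.082299
  k2 = f(0.325000, 1.326898) = -0.890657
  y ← 1.397247 + 0.13·(-0.890657) = 1.281462
y(0.39) ≈ 1.2815

1.2815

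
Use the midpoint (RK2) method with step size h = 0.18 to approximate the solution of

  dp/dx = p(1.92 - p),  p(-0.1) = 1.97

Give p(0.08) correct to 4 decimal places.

Midpoint: k1 = f(x_n, p_n); k2 = f(x_n + h/2, p_n + (h/2)·k1); p_{n+1} = p_n + h·k2.
x=-0.100000, p=1.970000:
  k1 = f(-0.100000, 1.970000) = -0.098500
  k2 = f(-0.010000, 1.961135) = -0.080671
  p ← 1.970000 + 0.18·(-0.080671) = 1.955479
p(0.08) ≈ 1.9555

1.9555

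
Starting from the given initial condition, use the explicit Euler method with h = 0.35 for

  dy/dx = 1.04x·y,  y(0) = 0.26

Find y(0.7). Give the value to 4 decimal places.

0.2931

Euler: y_{n+1} = y_n + h·f(x_n, y_n).
x=0.000000, y=0.260000: f=0.000000 → y ← 0.260000 + 0.35·0.000000 = 0.260000
x=0.350000, y=0.260000: f=0.094640 → y ← 0.260000 + 0.35·0.094640 = 0.293124
y(0.7) ≈ 0.2931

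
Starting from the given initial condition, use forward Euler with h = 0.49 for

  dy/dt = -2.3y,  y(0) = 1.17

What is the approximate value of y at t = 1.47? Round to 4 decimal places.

-0.0024

Euler: y_{n+1} = y_n + h·f(t_n, y_n).
t=0.000000, y=1.170000: f=-2.691000 → y ← 1.170000 + 0.49·(-2.691000) = -0.148590
t=0.490000, y=-0.148590: f=0.341757 → y ← -0.148590 + 0.49·0.341757 = 0.018871
t=0.980000, y=0.018871: f=-0.043403 → y ← 0.018871 + 0.49·(-0.043403) = -0.002397
y(1.47) ≈ -0.0024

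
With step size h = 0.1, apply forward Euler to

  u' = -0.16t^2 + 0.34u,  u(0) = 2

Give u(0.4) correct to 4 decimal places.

Euler: u_{n+1} = u_n + h·f(t_n, u_n).
t=0.000000, u=2.000000: f=0.680000 → u ← 2.000000 + 0.1·0.680000 = 2.068000
t=0.100000, u=2.068000: f=0.701520 → u ← 2.068000 + 0.1·0.701520 = 2.138152
t=0.200000, u=2.138152: f=0.720572 → u ← 2.138152 + 0.1·0.720572 = 2.210209
t=0.300000, u=2.210209: f=0.737071 → u ← 2.210209 + 0.1·0.737071 = 2.283916
u(0.4) ≈ 2.2839

2.2839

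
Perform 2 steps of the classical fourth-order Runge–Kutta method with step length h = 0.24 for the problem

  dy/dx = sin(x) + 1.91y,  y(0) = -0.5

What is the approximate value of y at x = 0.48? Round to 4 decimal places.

-1.0930

RK4: k1 = f(x_n, y_n); k2 = f(x_n + h/2, y_n + (h/2)·k1); k3 = f(x_n + h/2, y_n + (h/2)·k2); k4 = f(x_n + h, y_n + h·k3); y_{n+1} = y_n + (h/6)·(k1 + 2k2 + 2k3 + k4).
x=0.000000, y=-0.500000:
  k1 = f(0.000000, -0.500000) = -0.955000
  k2 = f(0.120000, -0.614600) = -1.054174
  k3 = f(0.120000, -0.626501) = -1.076904
  k4 = f(0.240000, -0.758457) = -1.210950
  y ← -0.500000 + (0.24/6)·(k1 + 2k2 + 2k3 + k4) = -0.757124
x=0.240000, y=-0.757124:
  k1 = f(0.240000, -0.757124) = -1.208405
  k2 = f(0.360000, -0.902133) = -1.370799
  k3 = f(0.360000, -0.921620) = -1.408020
  k4 = f(0.480000, -1.095049) = -1.629765
  y ← -0.757124 + (0.24/6)·(k1 + 2k2 + 2k3 + k4) = -1.092957
y(0.48) ≈ -1.0930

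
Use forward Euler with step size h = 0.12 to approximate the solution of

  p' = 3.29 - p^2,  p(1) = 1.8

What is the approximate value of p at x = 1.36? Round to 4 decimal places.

1.8113

Euler: p_{n+1} = p_n + h·f(x_n, p_n).
x=1.000000, p=1.800000: f=0.050000 → p ← 1.800000 + 0.12·0.050000 = 1.806000
x=1.120000, p=1.806000: f=0.028364 → p ← 1.806000 + 0.12·0.028364 = 1.809404
x=1.240000, p=1.809404: f=0.016058 → p ← 1.809404 + 0.12·0.016058 = 1.811331
p(1.36) ≈ 1.8113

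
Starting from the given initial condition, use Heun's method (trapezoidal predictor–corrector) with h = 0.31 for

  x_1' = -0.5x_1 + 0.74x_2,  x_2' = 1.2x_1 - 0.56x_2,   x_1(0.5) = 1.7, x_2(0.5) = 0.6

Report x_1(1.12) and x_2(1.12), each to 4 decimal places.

Heun on (x_1,x_2): k1 = f(t_n, state_n); k2 = f(t_n + h, state_n + h·k1); state_{n+1} = state_n + (h/2)·(k1 + k2).
0.500000: (1.700000, 0.600000)
  k1 = (-0.406000, 1.704000)
  predictor → (1.574140, 1.128240)
  k2 = (0.047828, 1.257154)
  → (1.644483, 1.058979)
0.810000: (1.644483, 1.058979)
  k1 = (-0.038597, 1.380352)
  predictor → (1.632518, 1.486888)
  k2 = (0.284038, 1.126365)
  → (1.682527, 1.447520)
(x_1(1.12), x_2(1.12)) ≈ (1.6825, 1.4475)

1.6825, 1.4475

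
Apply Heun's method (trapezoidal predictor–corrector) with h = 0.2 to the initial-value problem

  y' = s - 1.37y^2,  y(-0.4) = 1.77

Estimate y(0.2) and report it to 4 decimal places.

0.7421

Heun: k1 = f(s_n, y_n); k2 = f(s_n + h, y_n + h·k1); y_{n+1} = y_n + (h/2)·(k1 + k2).
s=-0.400000, y=1.770000:
  k1 = f(-0.400000, 1.770000) = -4.692073
  k2 = f(-0.200000, 0.831585) = -1.147402
  y ← 1.770000 + (0.2/2)·(-4.692073 + (-1.147402)) = 1.186053
s=-0.200000, y=1.186053:
  k1 = f(-0.200000, 1.186053) = -2.127207
  k2 = f(0.000000, 0.760611) = -0.792585
  y ← 1.186053 + (0.2/2)·(-2.127207 + (-0.792585)) = 0.894073
s=0.000000, y=0.894073:
  k1 = f(0.000000, 0.894073) = -1.095133
  k2 = f(0.200000, 0.675047) = -0.424293
  y ← 0.894073 + (0.2/2)·(-1.095133 + (-0.424293)) = 0.742131
y(0.2) ≈ 0.7421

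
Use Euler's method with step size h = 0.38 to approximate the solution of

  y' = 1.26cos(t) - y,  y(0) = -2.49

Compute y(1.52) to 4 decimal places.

Euler: y_{n+1} = y_n + h·f(t_n, y_n).
t=0.000000, y=-2.490000: f=3.750000 → y ← -2.490000 + 0.38·3.750000 = -1.065000
t=0.380000, y=-1.065000: f=2.235117 → y ← -1.065000 + 0.38·2.235117 = -0.215655
t=0.760000, y=-0.215655: f=1.128949 → y ← -0.215655 + 0.38·1.128949 = 0.213345
t=1.140000, y=0.213345: f=0.312824 → y ← 0.213345 + 0.38·0.312824 = 0.332218
y(1.52) ≈ 0.3322

0.3322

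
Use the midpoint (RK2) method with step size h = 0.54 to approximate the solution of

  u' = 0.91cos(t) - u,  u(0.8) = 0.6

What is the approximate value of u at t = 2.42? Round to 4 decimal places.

Midpoint: k1 = f(t_n, u_n); k2 = f(t_n + h/2, u_n + (h/2)·k1); u_{n+1} = u_n + h·k2.
t=0.800000, u=0.600000:
  k1 = f(0.800000, 0.600000) = 0.034003
  k2 = f(1.070000, 0.609181) = -0.172268
  u ← 0.600000 + 0.54·(-0.172268) = 0.506975
t=1.340000, u=0.506975:
  k1 = f(1.340000, 0.506975) = -0.298810
  k2 = f(1.610000, 0.426297) = -0.461963
  u ← 0.506975 + 0.54·(-0.461963) = 0.257515
t=1.880000, u=0.257515:
  k1 = f(1.880000, 0.257515) = -0.534429
  k2 = f(2.150000, 0.113220) = -0.611315
  u ← 0.257515 + 0.54·(-0.611315) = -0.072595
u(2.42) ≈ -0.0726

-0.0726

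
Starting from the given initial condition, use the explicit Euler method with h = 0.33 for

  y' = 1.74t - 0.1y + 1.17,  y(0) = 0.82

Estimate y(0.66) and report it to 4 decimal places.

1.7157

Euler: y_{n+1} = y_n + h·f(t_n, y_n).
t=0.000000, y=0.820000: f=1.088000 → y ← 0.820000 + 0.33·1.088000 = 1.179040
t=0.330000, y=1.179040: f=1.626296 → y ← 1.179040 + 0.33·1.626296 = 1.715718
y(0.66) ≈ 1.7157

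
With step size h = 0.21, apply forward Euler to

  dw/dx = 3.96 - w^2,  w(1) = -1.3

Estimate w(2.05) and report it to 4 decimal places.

1.8299

Euler: w_{n+1} = w_n + h·f(x_n, w_n).
x=1.000000, w=-1.300000: f=2.270000 → w ← -1.300000 + 0.21·2.270000 = -0.823300
x=1.210000, w=-0.823300: f=3.282177 → w ← -0.823300 + 0.21·3.282177 = -0.134043
x=1.420000, w=-0.134043: f=3.942033 → w ← -0.134043 + 0.21·3.942033 = 0.693784
x=1.630000, w=0.693784: f=3.478664 → w ← 0.693784 + 0.21·3.478664 = 1.424303
x=1.840000, w=1.424303: f=1.931360 → w ← 1.424303 + 0.21·1.931360 = 1.829889
w(2.05) ≈ 1.8299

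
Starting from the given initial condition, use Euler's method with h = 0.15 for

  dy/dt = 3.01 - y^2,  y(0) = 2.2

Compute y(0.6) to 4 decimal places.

1.7539

Euler: y_{n+1} = y_n + h·f(t_n, y_n).
t=0.000000, y=2.200000: f=-1.830000 → y ← 2.200000 + 0.15·(-1.830000) = 1.925500
t=0.150000, y=1.925500: f=-0.697550 → y ← 1.925500 + 0.15·(-0.697550) = 1.820867
t=0.300000, y=1.820867: f=-0.305558 → y ← 1.820867 + 0.15·(-0.305558) = 1.775034
t=0.450000, y=1.775034: f=-0.140745 → y ← 1.775034 + 0.15·(-0.140745) = 1.753922
y(0.6) ≈ 1.7539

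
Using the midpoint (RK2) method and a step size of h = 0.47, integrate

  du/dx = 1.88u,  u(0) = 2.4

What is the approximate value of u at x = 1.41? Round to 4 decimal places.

Midpoint: k1 = f(x_n, u_n); k2 = f(x_n + h/2, u_n + (h/2)·k1); u_{n+1} = u_n + h·k2.
x=0.000000, u=2.400000:
  k1 = f(0.000000, 2.400000) = 4.512000
  k2 = f(0.235000, 3.460320) = 6.505402
  u ← 2.400000 + 0.47·6.505402 = 5.457539
x=0.470000, u=5.457539:
  k1 = f(0.470000, 5.457539) = 10.260173
  k2 = f(0.705000, 7.868679) = 14.793117
  u ← 5.457539 + 0.47·14.793117 = 12.410304
x=0.940000, u=12.410304:
  k1 = f(0.940000, 12.410304) = 23.331371
  k2 = f(1.175000, 17.893176) = 33.639171
  u ← 12.410304 + 0.47·33.639171 = 28.220714
u(1.41) ≈ 28.2207

28.2207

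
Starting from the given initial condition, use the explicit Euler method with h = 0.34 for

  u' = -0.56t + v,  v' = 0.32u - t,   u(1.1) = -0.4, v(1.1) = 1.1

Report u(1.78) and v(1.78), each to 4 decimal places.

Euler on (u,v): u_{n+1} = u_n + h·u', v_{n+1} = v_n + h·v'.
1.100000: (-0.400000, 1.100000); f=(0.484000, -1.228000) → (-0.235440, 0.682480)
1.440000: (-0.235440, 0.682480); f=(-0.123920, -1.515341) → (-0.277573, 0.167264)
(u(1.78), v(1.78)) ≈ (-0.2776, 0.1673)

-0.2776, 0.1673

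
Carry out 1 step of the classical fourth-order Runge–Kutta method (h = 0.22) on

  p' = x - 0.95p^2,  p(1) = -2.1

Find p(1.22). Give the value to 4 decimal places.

RK4: k1 = f(x_n, p_n); k2 = f(x_n + h/2, p_n + (h/2)·k1); k3 = f(x_n + h/2, p_n + (h/2)·k2); k4 = f(x_n + h, p_n + h·k3); p_{n+1} = p_n + (h/6)·(k1 + 2k2 + 2k3 + k4).
x=1.000000, p=-2.100000:
  k1 = f(1.000000, -2.100000) = -3.189500
  k2 = f(1.110000, -2.450845) = -4.596309
  k3 = f(1.110000, -2.605594) = -5.339664
  k4 = f(1.220000, -3.274726) = -8.967640
  p ← -2.100000 + (0.22/6)·(k1 + 2k2 + 2k3 + k4) = -3.274400
p(1.22) ≈ -3.2744

-3.2744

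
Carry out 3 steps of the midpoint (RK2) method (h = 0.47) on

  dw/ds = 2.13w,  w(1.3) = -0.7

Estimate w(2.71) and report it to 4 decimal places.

Midpoint: k1 = f(s_n, w_n); k2 = f(s_n + h/2, w_n + (h/2)·k1); w_{n+1} = w_n + h·k2.
s=1.300000, w=-0.700000:
  k1 = f(1.300000, -0.700000) = -1.491000
  k2 = f(1.535000, -1.050385) = -2.237320
  w ← -0.700000 + 0.47·(-2.237320) = -1.751540
s=1.770000, w=-1.751540:
  k1 = f(1.770000, -1.751540) = -3.730781
  k2 = f(2.005000, -2.628274) = -5.598224
  w ← -1.751540 + 0.47·(-5.598224) = -4.382706
s=2.240000, w=-4.382706:
  k1 = f(2.240000, -4.382706) = -9.335163
  k2 = f(2.475000, -6.576469) = -14.007878
  w ← -4.382706 + 0.47·(-14.007878) = -10.966408
w(2.71) ≈ -10.9664

-10.9664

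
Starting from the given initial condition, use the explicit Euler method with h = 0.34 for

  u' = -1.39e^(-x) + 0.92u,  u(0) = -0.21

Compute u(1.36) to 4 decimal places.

Euler: u_{n+1} = u_n + h·f(x_n, u_n).
x=0.000000, u=-0.210000: f=-1.583200 → u ← -0.210000 + 0.34·(-1.583200) = -0.748288
x=0.340000, u=-0.748288: f=-1.677786 → u ← -0.748288 + 0.34·(-1.677786) = -1.318735
x=0.680000, u=-1.318735: f=-1.917434 → u ← -1.318735 + 0.34·(-1.917434) = -1.970663
x=1.020000, u=-1.970663: f=-2.314237 → u ← -1.970663 + 0.34·(-2.314237) = -2.757503
u(1.36) ≈ -2.7575

-2.7575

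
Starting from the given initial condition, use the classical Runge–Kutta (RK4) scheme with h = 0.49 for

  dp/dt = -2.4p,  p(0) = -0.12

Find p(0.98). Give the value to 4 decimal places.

RK4: k1 = f(t_n, p_n); k2 = f(t_n + h/2, p_n + (h/2)·k1); k3 = f(t_n + h/2, p_n + (h/2)·k2); k4 = f(t_n + h, p_n + h·k3); p_{n+1} = p_n + (h/6)·(k1 + 2k2 + 2k3 + k4).
t=0.000000, p=-0.120000:
  k1 = f(0.000000, -0.120000) = 0.288000
  k2 = f(0.245000, -0.049440) = 0.118656
  k3 = f(0.245000, -0.090929) = 0.218230
  k4 = f(0.490000, -0.013067) = 0.031361
  p ← -0.120000 + (0.49/6)·(k1 + 2k2 + 2k3 + k4) = -0.038894
t=0.490000, p=-0.038894:
  k1 = f(0.490000, -0.038894) = 0.093346
  k2 = f(0.735000, -0.016024) = 0.038458
  k3 = f(0.735000, -0.029472) = 0.070732
  k4 = f(0.980000, -0.004235) = 0.010165
  p ← -0.038894 + (0.49/6)·(k1 + 2k2 + 2k3 + k4) = -0.012606
p(0.98) ≈ -0.0126

-0.0126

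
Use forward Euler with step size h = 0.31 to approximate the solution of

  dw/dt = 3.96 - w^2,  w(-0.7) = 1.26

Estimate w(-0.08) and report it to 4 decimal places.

Euler: w_{n+1} = w_n + h·f(t_n, w_n).
t=-0.700000, w=1.260000: f=2.372400 → w ← 1.260000 + 0.31·2.372400 = 1.995444
t=-0.390000, w=1.995444: f=-0.021797 → w ← 1.995444 + 0.31·(-0.021797) = 1.988687
w(-0.08) ≈ 1.9887

1.9887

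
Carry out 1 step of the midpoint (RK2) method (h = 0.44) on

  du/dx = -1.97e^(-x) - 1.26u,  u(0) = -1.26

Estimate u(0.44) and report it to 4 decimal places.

Midpoint: k1 = f(x_n, u_n); k2 = f(x_n + h/2, u_n + (h/2)·k1); u_{n+1} = u_n + h·k2.
x=0.000000, u=-1.260000:
  k1 = f(0.000000, -1.260000) = -0.382400
  k2 = f(0.220000, -1.344128) = 0.112639
  u ← -1.260000 + 0.44·0.112639 = -1.210439
u(0.44) ≈ -1.2104

-1.2104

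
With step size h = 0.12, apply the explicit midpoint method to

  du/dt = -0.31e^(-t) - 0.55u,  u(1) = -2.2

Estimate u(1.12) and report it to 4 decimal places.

Midpoint: k1 = f(t_n, u_n); k2 = f(t_n + h/2, u_n + (h/2)·k1); u_{n+1} = u_n + h·k2.
t=1.000000, u=-2.200000:
  k1 = f(1.000000, -2.200000) = 1.095957
  k2 = f(1.060000, -2.134243) = 1.066432
  u ← -2.200000 + 0.12·1.066432 = -2.072028
u(1.12) ≈ -2.0720

-2.0720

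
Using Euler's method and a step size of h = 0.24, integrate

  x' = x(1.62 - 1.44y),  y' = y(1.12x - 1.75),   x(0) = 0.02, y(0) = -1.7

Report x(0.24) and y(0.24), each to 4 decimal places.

0.0395, -0.9951

Euler on (x,y): x_{n+1} = x_n + h·x', y_{n+1} = y_n + h·y'.
0.000000: (0.020000, -1.700000); f=(0.081360, 2.936920) → (0.039526, -0.995139)
(x(0.24), y(0.24)) ≈ (0.0395, -0.9951)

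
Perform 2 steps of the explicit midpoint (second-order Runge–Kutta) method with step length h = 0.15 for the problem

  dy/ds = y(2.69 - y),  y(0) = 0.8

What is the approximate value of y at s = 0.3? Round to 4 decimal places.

1.3103

Midpoint: k1 = f(s_n, y_n); k2 = f(s_n + h/2, y_n + (h/2)·k1); y_{n+1} = y_n + h·k2.
s=0.000000, y=0.800000:
  k1 = f(0.000000, 0.800000) = 1.512000
  k2 = f(0.075000, 0.913400) = 1.622746
  y ← 0.800000 + 0.15·1.622746 = 1.043412
s=0.150000, y=1.043412:
  k1 = f(0.150000, 1.043412) = 1.718070
  k2 = f(0.225000, 1.172267) = 1.779188
  y ← 1.043412 + 0.15·1.779188 = 1.310290
y(0.3) ≈ 1.3103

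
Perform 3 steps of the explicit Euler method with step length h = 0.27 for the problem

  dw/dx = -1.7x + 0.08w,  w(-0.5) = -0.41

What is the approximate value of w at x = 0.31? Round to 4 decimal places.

-0.1081

Euler: w_{n+1} = w_n + h·f(x_n, w_n).
x=-0.500000, w=-0.410000: f=0.817200 → w ← -0.410000 + 0.27·0.817200 = -0.189356
x=-0.230000, w=-0.189356: f=0.375852 → w ← -0.189356 + 0.27·0.375852 = -0.087876
x=0.040000, w=-0.087876: f=-0.075030 → w ← -0.087876 + 0.27·(-0.075030) = -0.108134
w(0.31) ≈ -0.1081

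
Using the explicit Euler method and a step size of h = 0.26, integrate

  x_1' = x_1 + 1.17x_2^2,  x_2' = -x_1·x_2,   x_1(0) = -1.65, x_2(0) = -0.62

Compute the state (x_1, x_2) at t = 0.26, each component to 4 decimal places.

-1.9621, -0.8860

Euler on (x_1,x_2): x_1_{n+1} = x_1_n + h·x_1', x_2_{n+1} = x_2_n + h·x_2'.
0.000000: (-1.650000, -0.620000); f=(-1.200252, -1.023000) → (-1.962066, -0.885980)
(x_1(0.26), x_2(0.26)) ≈ (-1.9621, -0.8860)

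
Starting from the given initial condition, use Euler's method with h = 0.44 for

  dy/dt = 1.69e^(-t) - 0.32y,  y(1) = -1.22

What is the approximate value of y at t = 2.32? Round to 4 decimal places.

-0.3070

Euler: y_{n+1} = y_n + h·f(t_n, y_n).
t=1.000000, y=-1.220000: f=1.012116 → y ← -1.220000 + 0.44·1.012116 = -0.774669
t=1.440000, y=-0.774669: f=0.648302 → y ← -0.774669 + 0.44·0.648302 = -0.489416
t=1.880000, y=-0.489416: f=0.414490 → y ← -0.489416 + 0.44·0.414490 = -0.307040
y(2.32) ≈ -0.3070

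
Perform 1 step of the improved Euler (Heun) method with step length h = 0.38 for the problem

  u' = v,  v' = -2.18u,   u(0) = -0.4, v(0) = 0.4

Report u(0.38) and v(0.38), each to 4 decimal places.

Heun on (u,v): k1 = f(t_n, state_n); k2 = f(t_n + h, state_n + h·k1); state_{n+1} = state_n + (h/2)·(k1 + k2).
0.000000: (-0.400000, 0.400000)
  k1 = (0.400000, 0.872000)
  predictor → (-0.248000, 0.731360)
  k2 = (0.731360, 0.540640)
  → (-0.185042, 0.668402)
(u(0.38), v(0.38)) ≈ (-0.1850, 0.6684)

-0.1850, 0.6684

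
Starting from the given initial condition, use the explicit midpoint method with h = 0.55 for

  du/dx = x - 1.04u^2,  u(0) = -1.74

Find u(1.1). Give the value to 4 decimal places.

Midpoint: k1 = f(x_n, u_n); k2 = f(x_n + h/2, u_n + (h/2)·k1); u_{n+1} = u_n + h·k2.
x=0.000000, u=-1.740000:
  k1 = f(0.000000, -1.740000) = -3.148704
  k2 = f(0.275000, -2.605894) = -6.787309
  u ← -1.740000 + 0.55·(-6.787309) = -5.473020
x=0.550000, u=-5.473020:
  k1 = f(0.550000, -5.473020) = -30.602103
  k2 = f(0.825000, -13.888598) = -199.783888
  u ← -5.473020 + 0.55·(-199.783888) = -115.354158
u(1.1) ≈ -115.3542

-115.3542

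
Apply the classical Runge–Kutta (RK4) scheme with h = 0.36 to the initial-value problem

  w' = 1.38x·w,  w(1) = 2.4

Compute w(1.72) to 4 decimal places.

9.2543

RK4: k1 = f(x_n, w_n); k2 = f(x_n + h/2, w_n + (h/2)·k1); k3 = f(x_n + h/2, w_n + (h/2)·k2); k4 = f(x_n + h, w_n + h·k3); w_{n+1} = w_n + (h/6)·(k1 + 2k2 + 2k3 + k4).
x=1.000000, w=2.400000:
  k1 = f(1.000000, 2.400000) = 3.312000
  k2 = f(1.180000, 2.996160) = 4.878947
  k3 = f(1.180000, 3.278210) = 5.338238
  k4 = f(1.360000, 4.321766) = 8.111090
  w ← 2.400000 + (0.36/6)·(k1 + 2k2 + 2k3 + k4) = 4.311448
x=1.360000, w=4.311448:
  k1 = f(1.360000, 4.311448) = 8.091725
  k2 = f(1.540000, 5.767958) = 12.258064
  k3 = f(1.540000, 6.517899) = 13.851839
  k4 = f(1.720000, 9.298110) = 22.069993
  w ← 4.311448 + (0.36/6)·(k1 + 2k2 + 2k3 + k4) = 9.254339
w(1.72) ≈ 9.2543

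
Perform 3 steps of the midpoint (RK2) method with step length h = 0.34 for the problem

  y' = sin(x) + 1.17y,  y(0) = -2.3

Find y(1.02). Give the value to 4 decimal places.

-6.7078

Midpoint: k1 = f(x_n, y_n); k2 = f(x_n + h/2, y_n + (h/2)·k1); y_{n+1} = y_n + h·k2.
x=0.000000, y=-2.300000:
  k1 = f(0.000000, -2.300000) = -2.691000
  k2 = f(0.170000, -2.757470) = -3.057058
  y ← -2.300000 + 0.34·(-3.057058) = -3.339400
x=0.340000, y=-3.339400:
  k1 = f(0.340000, -3.339400) = -3.573610
  k2 = f(0.510000, -3.946913) = -4.129711
  y ← -3.339400 + 0.34·(-4.129711) = -4.743501
x=0.680000, y=-4.743501:
  k1 = f(0.680000, -4.743501) = -4.921104
  k2 = f(0.850000, -5.580089) = -5.777424
  y ← -4.743501 + 0.34·(-5.777424) = -6.707826
y(1.02) ≈ -6.7078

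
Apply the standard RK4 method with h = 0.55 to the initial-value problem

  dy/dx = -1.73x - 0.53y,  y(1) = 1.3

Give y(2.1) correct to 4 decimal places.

RK4: k1 = f(x_n, y_n); k2 = f(x_n + h/2, y_n + (h/2)·k1); k3 = f(x_n + h/2, y_n + (h/2)·k2); k4 = f(x_n + h, y_n + h·k3); y_{n+1} = y_n + (h/6)·(k1 + 2k2 + 2k3 + k4).
x=1.000000, y=1.300000:
  k1 = f(1.000000, 1.300000) = -2.419000
  k2 = f(1.275000, 0.634775) = -2.542181
  k3 = f(1.275000, 0.600900) = -2.524227
  k4 = f(1.550000, -0.088325) = -2.634688
  y ← 1.300000 + (0.55/6)·(k1 + 2k2 + 2k3 + k4) = -0.092096
x=1.550000, y=-0.092096:
  k1 = f(1.550000, -0.092096) = -2.632689
  k2 = f(1.825000, -0.816086) = -2.724725
  k3 = f(1.825000, -0.841395) = -2.711310
  k4 = f(2.100000, -1.583317) = -2.793842
  y ← -0.092096 + (0.55/6)·(k1 + 2k2 + 2k3 + k4) = -1.586135
y(2.1) ≈ -1.5861

-1.5861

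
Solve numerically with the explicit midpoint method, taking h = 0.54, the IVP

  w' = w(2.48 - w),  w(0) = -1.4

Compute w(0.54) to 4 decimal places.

Midpoint: k1 = f(x_n, w_n); k2 = f(x_n + h/2, w_n + (h/2)·k1); w_{n+1} = w_n + h·k2.
x=0.000000, w=-1.400000:
  k1 = f(0.000000, -1.400000) = -5.432000
  k2 = f(0.270000, -2.866640) = -15.326892
  w ← -1.400000 + 0.54·(-15.326892) = -9.676522
w(0.54) ≈ -9.6765

-9.6765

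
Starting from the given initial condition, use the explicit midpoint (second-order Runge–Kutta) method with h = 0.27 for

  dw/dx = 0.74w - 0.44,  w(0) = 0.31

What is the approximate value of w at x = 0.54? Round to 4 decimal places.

0.1712

Midpoint: k1 = f(x_n, w_n); k2 = f(x_n + h/2, w_n + (h/2)·k1); w_{n+1} = w_n + h·k2.
x=0.000000, w=0.310000:
  k1 = f(0.000000, 0.310000) = -0.210600
  k2 = f(0.135000, 0.281569) = -0.231639
  w ← 0.310000 + 0.27·(-0.231639) = 0.247457
x=0.270000, w=0.247457:
  k1 = f(0.270000, 0.247457) = -0.256881
  k2 = f(0.405000, 0.212778) = -0.282544
  w ← 0.247457 + 0.27·(-0.282544) = 0.171171
w(0.54) ≈ 0.1712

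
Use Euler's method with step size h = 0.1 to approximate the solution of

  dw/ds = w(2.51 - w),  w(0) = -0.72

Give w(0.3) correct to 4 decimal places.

Euler: w_{n+1} = w_n + h·f(s_n, w_n).
s=0.000000, w=-0.720000: f=-2.325600 → w ← -0.720000 + 0.1·(-2.325600) = -0.952560
s=0.100000, w=-0.952560: f=-3.298296 → w ← -0.952560 + 0.1·(-3.298296) = -1.282390
s=0.200000, w=-1.282390: f=-4.863321 → w ← -1.282390 + 0.1·(-4.863321) = -1.768722
w(0.3) ≈ -1.7687

-1.7687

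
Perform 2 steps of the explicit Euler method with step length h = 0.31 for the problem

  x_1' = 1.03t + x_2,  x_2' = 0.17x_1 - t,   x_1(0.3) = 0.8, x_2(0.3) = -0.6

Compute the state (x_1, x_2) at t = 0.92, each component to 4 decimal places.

Euler on (x_1,x_2): x_1_{n+1} = x_1_n + h·x_1', x_2_{n+1} = x_2_n + h·x_2'.
0.300000: (0.800000, -0.600000); f=(-0.291000, -0.164000) → (0.709790, -0.650840)
0.610000: (0.709790, -0.650840); f=(-0.022540, -0.489336) → (0.702803, -0.802534)
(x_1(0.92), x_2(0.92)) ≈ (0.7028, -0.8025)

0.7028, -0.8025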